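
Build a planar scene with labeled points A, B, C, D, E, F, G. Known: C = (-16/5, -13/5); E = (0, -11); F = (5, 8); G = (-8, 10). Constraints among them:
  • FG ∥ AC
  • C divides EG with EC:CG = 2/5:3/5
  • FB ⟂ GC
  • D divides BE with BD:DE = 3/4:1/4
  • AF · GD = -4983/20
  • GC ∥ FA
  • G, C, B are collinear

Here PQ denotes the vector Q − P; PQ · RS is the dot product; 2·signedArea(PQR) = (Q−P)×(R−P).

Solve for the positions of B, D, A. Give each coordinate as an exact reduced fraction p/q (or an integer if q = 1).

A = (49/5, -23/5)
B = (-2872/505, 1984/505)
D = (-718/505, -14681/2020)

1. B_x = -2872/505  [G, C, B are collinear ∩ FB ⟂ GC]
2. B_y = 1984/505  [G, C, B are collinear ∩ FB ⟂ GC]
   → B = (-2872/505, 1984/505)
3. D_x = -718/505  [D divides BE with BD:DE = 3/4:1/4]
4. D_y = -14681/2020  [D divides BE with BD:DE = 3/4:1/4]
   → D = (-718/505, -14681/2020)
5. A_x = 49/5  [FG ∥ AC ∩ GC ∥ FA]
6. A_y = -23/5  [FG ∥ AC ∩ GC ∥ FA]
   → A = (49/5, -23/5)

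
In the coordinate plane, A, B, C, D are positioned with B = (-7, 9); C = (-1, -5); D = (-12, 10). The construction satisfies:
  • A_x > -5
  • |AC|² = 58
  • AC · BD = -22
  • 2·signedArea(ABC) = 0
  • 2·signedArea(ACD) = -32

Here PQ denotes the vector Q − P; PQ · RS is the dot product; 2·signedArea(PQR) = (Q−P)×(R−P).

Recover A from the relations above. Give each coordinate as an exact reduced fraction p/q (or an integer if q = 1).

1. A_x = -4  [2·signedArea(ABC) = 0 ∩ AC · BD = -22]
2. A_y = 2  [2·signedArea(ABC) = 0 ∩ AC · BD = -22]
   → A = (-4, 2)

A = (-4, 2)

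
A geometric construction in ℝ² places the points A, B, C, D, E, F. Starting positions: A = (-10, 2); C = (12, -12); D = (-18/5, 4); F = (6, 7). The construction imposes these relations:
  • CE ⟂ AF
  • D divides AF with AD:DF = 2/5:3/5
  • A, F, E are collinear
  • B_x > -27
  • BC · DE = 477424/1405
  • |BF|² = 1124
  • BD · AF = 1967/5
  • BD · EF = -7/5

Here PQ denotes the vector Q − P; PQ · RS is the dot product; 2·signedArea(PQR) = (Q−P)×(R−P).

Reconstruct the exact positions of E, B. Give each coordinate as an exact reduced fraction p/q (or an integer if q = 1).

1. E_x = 1702/281  [A, F, E are collinear ∩ CE ⟂ AF]
2. E_y = 1972/281  [A, F, E are collinear ∩ CE ⟂ AF]
   → E = (1702/281, 1972/281)
3. B_x = -26  [line -13568/1405·x + -848/281·y + -365488/1405 = 0 ∩ |BF|² = 1124]
4. B_y = -3  [line -13568/1405·x + -848/281·y + -365488/1405 = 0 ∩ |BF|² = 1124]
   → B = (-26, -3)

B = (-26, -3)
E = (1702/281, 1972/281)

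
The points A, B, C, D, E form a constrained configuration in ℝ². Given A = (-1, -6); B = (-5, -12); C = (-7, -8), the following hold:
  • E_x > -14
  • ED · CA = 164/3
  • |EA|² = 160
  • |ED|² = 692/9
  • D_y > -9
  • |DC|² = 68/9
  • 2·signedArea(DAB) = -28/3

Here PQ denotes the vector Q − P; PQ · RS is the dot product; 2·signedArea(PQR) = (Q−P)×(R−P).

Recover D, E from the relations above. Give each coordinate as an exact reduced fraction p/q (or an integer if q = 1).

1. D_x = -13/3  [line 6·x + -4·y + -26/3 = 0 ∩ |DC|² = 68/9]
2. D_y = -26/3  [line 6·x + -4·y + -26/3 = 0 ∩ |DC|² = 68/9]
   → D = (-13/3, -26/3)
3. E_x = -13  [line -6·x + -2·y + -98 = 0 ∩ |EA|² = 160]
4. E_y = -10  [line -6·x + -2·y + -98 = 0 ∩ |EA|² = 160]
   → E = (-13, -10)

D = (-13/3, -26/3)
E = (-13, -10)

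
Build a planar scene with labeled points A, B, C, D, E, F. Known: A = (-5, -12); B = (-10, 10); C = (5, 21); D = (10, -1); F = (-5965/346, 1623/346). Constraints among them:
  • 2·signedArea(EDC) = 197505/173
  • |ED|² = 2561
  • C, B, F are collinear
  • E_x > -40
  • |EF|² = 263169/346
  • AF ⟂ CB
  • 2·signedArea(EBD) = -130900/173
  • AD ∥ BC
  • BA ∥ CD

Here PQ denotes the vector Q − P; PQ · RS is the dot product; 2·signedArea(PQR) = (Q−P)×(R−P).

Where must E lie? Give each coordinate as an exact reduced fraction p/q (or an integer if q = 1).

1. E_x = -6830/173  [2·signedArea(EBD) = -130900/173 ∩ 2·signedArea(EDC) = 197505/173]
2. E_y = -2010/173  [2·signedArea(EBD) = -130900/173 ∩ 2·signedArea(EDC) = 197505/173]
   → E = (-6830/173, -2010/173)

E = (-6830/173, -2010/173)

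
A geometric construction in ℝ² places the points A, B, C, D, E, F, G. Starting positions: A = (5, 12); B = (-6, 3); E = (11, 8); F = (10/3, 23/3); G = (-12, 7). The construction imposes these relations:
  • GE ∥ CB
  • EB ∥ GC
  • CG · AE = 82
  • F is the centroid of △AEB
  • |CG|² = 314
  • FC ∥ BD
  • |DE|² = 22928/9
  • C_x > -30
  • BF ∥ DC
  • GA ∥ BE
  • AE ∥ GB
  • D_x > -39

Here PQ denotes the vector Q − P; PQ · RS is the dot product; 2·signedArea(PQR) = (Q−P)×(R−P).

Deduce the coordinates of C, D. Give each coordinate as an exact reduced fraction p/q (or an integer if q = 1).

1. C_x = -29  [GE ∥ CB ∩ EB ∥ GC]
2. C_y = 2  [GE ∥ CB ∩ EB ∥ GC]
   → C = (-29, 2)
3. D_x = -115/3  [BF ∥ DC ∩ FC ∥ BD]
4. D_y = -8/3  [BF ∥ DC ∩ FC ∥ BD]
   → D = (-115/3, -8/3)

C = (-29, 2)
D = (-115/3, -8/3)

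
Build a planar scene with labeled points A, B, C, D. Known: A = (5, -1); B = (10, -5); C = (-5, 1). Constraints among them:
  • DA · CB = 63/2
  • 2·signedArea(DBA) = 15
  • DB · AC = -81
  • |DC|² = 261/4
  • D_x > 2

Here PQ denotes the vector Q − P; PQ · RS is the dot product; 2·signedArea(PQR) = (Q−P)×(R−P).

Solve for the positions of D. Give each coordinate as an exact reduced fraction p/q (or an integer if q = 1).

D = (5/2, -2)

1. D_x = 5/2  [2·signedArea(DBA) = 15 ∩ DA · CB = 63/2]
2. D_y = -2  [2·signedArea(DBA) = 15 ∩ DA · CB = 63/2]
   → D = (5/2, -2)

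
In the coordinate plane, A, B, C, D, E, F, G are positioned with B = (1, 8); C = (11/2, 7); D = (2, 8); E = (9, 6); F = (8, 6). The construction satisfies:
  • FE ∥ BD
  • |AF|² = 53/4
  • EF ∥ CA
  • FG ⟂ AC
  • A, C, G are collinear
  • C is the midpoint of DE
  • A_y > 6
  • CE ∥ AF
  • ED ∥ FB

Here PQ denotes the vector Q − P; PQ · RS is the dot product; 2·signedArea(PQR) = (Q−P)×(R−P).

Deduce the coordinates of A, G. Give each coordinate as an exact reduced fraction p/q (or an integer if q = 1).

1. A_x = 9/2  [CE ∥ AF ∩ EF ∥ CA]
2. A_y = 7  [CE ∥ AF ∩ EF ∥ CA]
   → A = (9/2, 7)
3. G_x = 8  [A, C, G are collinear ∩ FG ⟂ AC]
4. G_y = 7  [A, C, G are collinear ∩ FG ⟂ AC]
   → G = (8, 7)

A = (9/2, 7)
G = (8, 7)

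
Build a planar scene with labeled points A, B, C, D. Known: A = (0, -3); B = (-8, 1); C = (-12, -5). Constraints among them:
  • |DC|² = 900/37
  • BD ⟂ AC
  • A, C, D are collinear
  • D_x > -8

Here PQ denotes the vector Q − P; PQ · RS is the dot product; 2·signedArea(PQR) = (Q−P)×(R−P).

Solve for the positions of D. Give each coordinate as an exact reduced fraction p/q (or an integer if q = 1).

D = (-264/37, -155/37)

1. D_x = -264/37  [A, C, D are collinear ∩ BD ⟂ AC]
2. D_y = -155/37  [A, C, D are collinear ∩ BD ⟂ AC]
   → D = (-264/37, -155/37)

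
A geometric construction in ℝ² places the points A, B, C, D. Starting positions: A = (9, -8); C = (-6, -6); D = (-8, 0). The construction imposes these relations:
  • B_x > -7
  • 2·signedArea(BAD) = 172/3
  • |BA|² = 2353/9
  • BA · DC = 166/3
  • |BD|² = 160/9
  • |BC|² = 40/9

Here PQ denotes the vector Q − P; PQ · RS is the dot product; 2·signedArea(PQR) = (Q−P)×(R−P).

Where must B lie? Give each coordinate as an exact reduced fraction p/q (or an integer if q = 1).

1. B_x = -20/3  [BA · DC = 166/3 ∩ 2·signedArea(BAD) = 172/3]
2. B_y = -4  [BA · DC = 166/3 ∩ 2·signedArea(BAD) = 172/3]
   → B = (-20/3, -4)

B = (-20/3, -4)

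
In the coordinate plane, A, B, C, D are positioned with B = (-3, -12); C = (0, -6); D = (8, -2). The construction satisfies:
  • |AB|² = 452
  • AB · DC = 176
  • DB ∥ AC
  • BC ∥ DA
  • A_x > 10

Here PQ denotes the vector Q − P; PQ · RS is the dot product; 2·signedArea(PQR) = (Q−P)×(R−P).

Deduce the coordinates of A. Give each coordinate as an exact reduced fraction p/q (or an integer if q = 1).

A = (11, 4)

1. A_x = 11  [DB ∥ AC ∩ BC ∥ DA]
2. A_y = 4  [DB ∥ AC ∩ BC ∥ DA]
   → A = (11, 4)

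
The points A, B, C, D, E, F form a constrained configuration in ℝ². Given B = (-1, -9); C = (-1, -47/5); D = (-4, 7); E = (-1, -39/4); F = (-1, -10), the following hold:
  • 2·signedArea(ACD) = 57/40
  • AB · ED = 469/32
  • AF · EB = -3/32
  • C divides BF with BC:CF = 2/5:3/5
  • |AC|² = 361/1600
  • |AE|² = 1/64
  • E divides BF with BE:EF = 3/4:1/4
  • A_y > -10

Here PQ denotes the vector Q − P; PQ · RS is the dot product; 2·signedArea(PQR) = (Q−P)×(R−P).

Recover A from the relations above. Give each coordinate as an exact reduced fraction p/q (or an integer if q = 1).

1. A_x = -1  [AF · EB = -3/32 ∩ 2·signedArea(ACD) = 57/40]
2. A_y = -79/8  [AF · EB = -3/32 ∩ 2·signedArea(ACD) = 57/40]
   → A = (-1, -79/8)

A = (-1, -79/8)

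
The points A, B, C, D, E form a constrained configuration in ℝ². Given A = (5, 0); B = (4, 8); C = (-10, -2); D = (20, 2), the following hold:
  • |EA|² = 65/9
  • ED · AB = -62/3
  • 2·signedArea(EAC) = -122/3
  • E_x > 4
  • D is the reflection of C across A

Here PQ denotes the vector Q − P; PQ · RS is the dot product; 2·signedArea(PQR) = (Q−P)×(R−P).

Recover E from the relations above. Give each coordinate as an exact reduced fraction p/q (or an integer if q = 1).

E = (14/3, 8/3)

1. E_x = 14/3  [ED · AB = -62/3 ∩ 2·signedArea(EAC) = -122/3]
2. E_y = 8/3  [ED · AB = -62/3 ∩ 2·signedArea(EAC) = -122/3]
   → E = (14/3, 8/3)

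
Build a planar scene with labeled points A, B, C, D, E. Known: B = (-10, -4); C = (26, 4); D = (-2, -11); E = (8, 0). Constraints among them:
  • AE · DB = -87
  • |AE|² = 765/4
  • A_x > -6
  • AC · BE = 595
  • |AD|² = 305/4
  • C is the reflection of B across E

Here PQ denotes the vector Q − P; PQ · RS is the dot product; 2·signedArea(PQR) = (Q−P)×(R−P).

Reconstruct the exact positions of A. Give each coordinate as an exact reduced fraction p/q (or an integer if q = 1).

1. A_x = -11/2  [AE · DB = -87 ∩ AC · BE = 595]
2. A_y = -3  [AE · DB = -87 ∩ AC · BE = 595]
   → A = (-11/2, -3)

A = (-11/2, -3)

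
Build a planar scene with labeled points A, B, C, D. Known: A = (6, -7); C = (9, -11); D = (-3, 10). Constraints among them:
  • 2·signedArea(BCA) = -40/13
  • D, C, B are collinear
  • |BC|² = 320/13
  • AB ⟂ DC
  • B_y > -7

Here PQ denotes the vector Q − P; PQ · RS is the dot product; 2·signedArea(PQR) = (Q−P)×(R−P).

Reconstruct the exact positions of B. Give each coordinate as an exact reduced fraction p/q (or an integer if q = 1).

1. B_x = 85/13  [D, C, B are collinear ∩ AB ⟂ DC]
2. B_y = -87/13  [D, C, B are collinear ∩ AB ⟂ DC]
   → B = (85/13, -87/13)

B = (85/13, -87/13)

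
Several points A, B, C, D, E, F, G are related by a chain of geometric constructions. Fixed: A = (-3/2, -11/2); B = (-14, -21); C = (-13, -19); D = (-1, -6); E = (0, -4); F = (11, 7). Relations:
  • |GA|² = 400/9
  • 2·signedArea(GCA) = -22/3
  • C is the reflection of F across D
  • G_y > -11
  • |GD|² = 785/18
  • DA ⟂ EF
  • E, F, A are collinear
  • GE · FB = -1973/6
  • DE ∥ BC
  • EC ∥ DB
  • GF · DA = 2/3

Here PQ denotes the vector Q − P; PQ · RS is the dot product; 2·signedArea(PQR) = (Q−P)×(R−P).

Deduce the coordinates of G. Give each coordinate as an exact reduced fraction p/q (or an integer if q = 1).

G = (-11/2, -65/6)

1. G_x = -11/2  [GF · DA = 2/3 ∩ 2·signedArea(GCA) = -22/3]
2. G_y = -65/6  [GF · DA = 2/3 ∩ 2·signedArea(GCA) = -22/3]
   → G = (-11/2, -65/6)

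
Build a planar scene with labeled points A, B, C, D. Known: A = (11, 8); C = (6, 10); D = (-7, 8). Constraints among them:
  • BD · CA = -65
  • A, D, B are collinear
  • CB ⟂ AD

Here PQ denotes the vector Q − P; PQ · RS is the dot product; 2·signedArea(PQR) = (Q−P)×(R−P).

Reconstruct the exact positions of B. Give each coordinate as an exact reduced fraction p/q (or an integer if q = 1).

B = (6, 8)

1. B_x = 6  [A, D, B are collinear ∩ CB ⟂ AD]
2. B_y = 8  [A, D, B are collinear ∩ CB ⟂ AD]
   → B = (6, 8)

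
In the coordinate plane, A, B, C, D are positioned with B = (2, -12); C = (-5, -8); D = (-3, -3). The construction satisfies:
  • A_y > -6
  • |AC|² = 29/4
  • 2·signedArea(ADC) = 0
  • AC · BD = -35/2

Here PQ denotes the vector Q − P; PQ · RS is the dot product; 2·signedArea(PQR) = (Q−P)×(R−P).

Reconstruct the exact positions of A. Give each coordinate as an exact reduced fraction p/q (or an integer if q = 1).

1. A_x = -4  [2·signedArea(ADC) = 0 ∩ AC · BD = -35/2]
2. A_y = -11/2  [2·signedArea(ADC) = 0 ∩ AC · BD = -35/2]
   → A = (-4, -11/2)

A = (-4, -11/2)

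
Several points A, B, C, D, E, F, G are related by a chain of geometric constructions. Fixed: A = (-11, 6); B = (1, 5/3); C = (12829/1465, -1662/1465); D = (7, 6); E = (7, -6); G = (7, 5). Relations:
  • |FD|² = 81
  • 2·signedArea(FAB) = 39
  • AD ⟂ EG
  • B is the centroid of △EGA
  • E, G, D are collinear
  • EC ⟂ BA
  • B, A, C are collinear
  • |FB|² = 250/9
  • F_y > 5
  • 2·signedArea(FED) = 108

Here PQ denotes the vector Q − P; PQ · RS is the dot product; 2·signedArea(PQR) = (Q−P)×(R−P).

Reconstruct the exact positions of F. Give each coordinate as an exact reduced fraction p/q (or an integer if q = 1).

F = (-2, 6)

1. F_x = -2  [2·signedArea(FAB) = 39 ∩ 2·signedArea(FED) = 108]
2. F_y = 6  [2·signedArea(FAB) = 39 ∩ 2·signedArea(FED) = 108]
   → F = (-2, 6)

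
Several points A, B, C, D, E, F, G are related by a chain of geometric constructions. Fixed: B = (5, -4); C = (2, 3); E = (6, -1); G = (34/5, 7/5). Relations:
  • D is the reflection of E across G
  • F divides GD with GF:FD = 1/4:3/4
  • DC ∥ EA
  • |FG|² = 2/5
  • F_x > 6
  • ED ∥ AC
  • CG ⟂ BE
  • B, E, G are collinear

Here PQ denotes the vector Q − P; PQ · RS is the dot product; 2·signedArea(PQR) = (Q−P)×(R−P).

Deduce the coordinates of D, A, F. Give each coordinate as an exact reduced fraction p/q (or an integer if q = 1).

A = (2/5, -9/5)
D = (38/5, 19/5)
F = (7, 2)

1. D_x = 38/5  [D is the reflection of E across G]
2. D_y = 19/5  [D is the reflection of E across G]
   → D = (38/5, 19/5)
3. A_x = 2/5  [ED ∥ AC ∩ DC ∥ EA]
4. A_y = -9/5  [ED ∥ AC ∩ DC ∥ EA]
   → A = (2/5, -9/5)
5. F_x = 7  [F divides GD with GF:FD = 1/4:3/4]
6. F_y = 2  [F divides GD with GF:FD = 1/4:3/4]
   → F = (7, 2)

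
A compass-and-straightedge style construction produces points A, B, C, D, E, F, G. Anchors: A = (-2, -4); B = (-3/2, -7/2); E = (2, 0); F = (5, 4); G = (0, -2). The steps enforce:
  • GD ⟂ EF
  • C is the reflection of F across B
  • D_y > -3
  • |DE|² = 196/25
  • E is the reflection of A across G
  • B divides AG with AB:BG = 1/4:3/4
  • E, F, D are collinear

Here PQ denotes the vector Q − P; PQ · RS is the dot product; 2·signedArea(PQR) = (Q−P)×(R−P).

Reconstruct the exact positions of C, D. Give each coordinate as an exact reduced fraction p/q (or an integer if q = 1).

C = (-8, -11)
D = (8/25, -56/25)

1. C_x = -8  [C is the reflection of F across B]
2. C_y = -11  [C is the reflection of F across B]
   → C = (-8, -11)
3. D_x = 8/25  [E, F, D are collinear ∩ GD ⟂ EF]
4. D_y = -56/25  [E, F, D are collinear ∩ GD ⟂ EF]
   → D = (8/25, -56/25)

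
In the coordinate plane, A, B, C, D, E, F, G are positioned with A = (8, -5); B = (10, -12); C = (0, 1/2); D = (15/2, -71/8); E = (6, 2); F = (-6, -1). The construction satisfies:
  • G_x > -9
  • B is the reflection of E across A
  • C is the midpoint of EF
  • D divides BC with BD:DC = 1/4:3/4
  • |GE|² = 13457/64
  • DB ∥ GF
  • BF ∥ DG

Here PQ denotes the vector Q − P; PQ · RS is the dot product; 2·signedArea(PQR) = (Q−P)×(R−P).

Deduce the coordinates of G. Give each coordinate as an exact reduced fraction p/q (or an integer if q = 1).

G = (-17/2, 17/8)

1. G_x = -17/2  [DB ∥ GF ∩ BF ∥ DG]
2. G_y = 17/8  [DB ∥ GF ∩ BF ∥ DG]
   → G = (-17/2, 17/8)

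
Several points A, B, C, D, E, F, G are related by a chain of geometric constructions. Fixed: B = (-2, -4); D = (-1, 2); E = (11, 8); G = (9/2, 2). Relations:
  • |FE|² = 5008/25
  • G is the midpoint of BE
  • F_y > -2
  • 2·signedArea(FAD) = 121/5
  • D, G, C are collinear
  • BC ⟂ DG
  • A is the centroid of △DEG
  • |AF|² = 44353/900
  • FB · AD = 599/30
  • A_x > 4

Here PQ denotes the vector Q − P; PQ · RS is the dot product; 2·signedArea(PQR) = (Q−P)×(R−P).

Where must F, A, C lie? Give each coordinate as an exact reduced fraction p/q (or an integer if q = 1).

A = (29/6, 4)
C = (-2, 2)
F = (3/5, -8/5)

1. A_x = 29/6  [A is the centroid of △DEG]
2. A_y = 4  [A is the centroid of △DEG]
   → A = (29/6, 4)
3. C_x = -2  [D, G, C are collinear ∩ BC ⟂ DG]
4. C_y = 2  [D, G, C are collinear ∩ BC ⟂ DG]
   → C = (-2, 2)
5. F_x = 3/5  [2·signedArea(FAD) = 121/5 ∩ FB · AD = 599/30]
6. F_y = -8/5  [2·signedArea(FAD) = 121/5 ∩ FB · AD = 599/30]
   → F = (3/5, -8/5)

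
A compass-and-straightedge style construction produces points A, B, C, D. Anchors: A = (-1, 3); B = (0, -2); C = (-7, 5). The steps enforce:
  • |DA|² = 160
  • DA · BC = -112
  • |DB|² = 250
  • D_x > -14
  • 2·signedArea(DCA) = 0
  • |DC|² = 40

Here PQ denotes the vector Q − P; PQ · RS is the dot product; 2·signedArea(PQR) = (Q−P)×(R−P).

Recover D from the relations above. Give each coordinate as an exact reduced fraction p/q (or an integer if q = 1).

D = (-13, 7)

1. D_x = -13  [2·signedArea(DCA) = 0 ∩ DA · BC = -112]
2. D_y = 7  [2·signedArea(DCA) = 0 ∩ DA · BC = -112]
   → D = (-13, 7)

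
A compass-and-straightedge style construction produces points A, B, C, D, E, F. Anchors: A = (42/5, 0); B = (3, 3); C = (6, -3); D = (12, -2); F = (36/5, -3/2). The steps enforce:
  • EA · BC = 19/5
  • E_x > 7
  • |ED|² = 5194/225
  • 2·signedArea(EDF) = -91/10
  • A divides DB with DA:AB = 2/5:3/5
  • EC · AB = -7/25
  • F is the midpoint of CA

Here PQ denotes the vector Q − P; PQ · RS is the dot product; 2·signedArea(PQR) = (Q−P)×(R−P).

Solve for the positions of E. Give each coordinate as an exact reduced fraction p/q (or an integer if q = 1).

1. E_x = 39/5  [EA · BC = 19/5 ∩ EC · AB = -7/25]
2. E_y = 1/3  [EA · BC = 19/5 ∩ EC · AB = -7/25]
   → E = (39/5, 1/3)

E = (39/5, 1/3)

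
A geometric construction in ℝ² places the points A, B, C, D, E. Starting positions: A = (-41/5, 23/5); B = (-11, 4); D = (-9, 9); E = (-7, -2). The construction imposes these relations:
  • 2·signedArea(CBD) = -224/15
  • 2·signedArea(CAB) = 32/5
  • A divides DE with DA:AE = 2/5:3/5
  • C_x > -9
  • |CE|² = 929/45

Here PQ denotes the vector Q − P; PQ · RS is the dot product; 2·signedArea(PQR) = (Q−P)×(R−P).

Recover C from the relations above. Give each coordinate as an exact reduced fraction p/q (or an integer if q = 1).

1. C_x = -131/15  [2·signedArea(CBD) = -224/15 ∩ 2·signedArea(CAB) = 32/5]
2. C_y = 11/5  [2·signedArea(CBD) = -224/15 ∩ 2·signedArea(CAB) = 32/5]
   → C = (-131/15, 11/5)

C = (-131/15, 11/5)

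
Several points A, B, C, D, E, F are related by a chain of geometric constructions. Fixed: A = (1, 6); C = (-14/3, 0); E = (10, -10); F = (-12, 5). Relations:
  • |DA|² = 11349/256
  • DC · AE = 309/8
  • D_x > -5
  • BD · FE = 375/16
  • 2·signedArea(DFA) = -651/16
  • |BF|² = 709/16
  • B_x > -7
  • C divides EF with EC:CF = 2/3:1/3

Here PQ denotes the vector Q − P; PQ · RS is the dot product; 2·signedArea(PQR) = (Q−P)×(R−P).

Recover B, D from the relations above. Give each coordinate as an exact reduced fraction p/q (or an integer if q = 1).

B = (-13/2, 5/4)
D = (-37/8, 39/16)

1. D_x = -37/8  [2·signedArea(DFA) = -651/16 ∩ DC · AE = 309/8]
2. D_y = 39/16  [2·signedArea(DFA) = -651/16 ∩ DC · AE = 309/8]
   → D = (-37/8, 39/16)
3. B_x = -13/2  [line -22·x + 15·y + -647/4 = 0 ∩ |BF|² = 709/16]
4. B_y = 5/4  [line -22·x + 15·y + -647/4 = 0 ∩ |BF|² = 709/16]
   → B = (-13/2, 5/4)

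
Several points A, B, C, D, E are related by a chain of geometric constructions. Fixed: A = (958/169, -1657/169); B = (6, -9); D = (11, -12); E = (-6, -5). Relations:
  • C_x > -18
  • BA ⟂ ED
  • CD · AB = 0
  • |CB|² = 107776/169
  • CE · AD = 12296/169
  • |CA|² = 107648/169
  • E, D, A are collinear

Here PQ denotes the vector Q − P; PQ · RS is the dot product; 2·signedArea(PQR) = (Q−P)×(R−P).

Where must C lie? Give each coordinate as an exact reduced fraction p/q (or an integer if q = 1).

C = (-2986/169, -33/169)

1. C_x = -2986/169  [CD · AB = 0 ∩ CE · AD = 12296/169]
2. C_y = -33/169  [CD · AB = 0 ∩ CE · AD = 12296/169]
   → C = (-2986/169, -33/169)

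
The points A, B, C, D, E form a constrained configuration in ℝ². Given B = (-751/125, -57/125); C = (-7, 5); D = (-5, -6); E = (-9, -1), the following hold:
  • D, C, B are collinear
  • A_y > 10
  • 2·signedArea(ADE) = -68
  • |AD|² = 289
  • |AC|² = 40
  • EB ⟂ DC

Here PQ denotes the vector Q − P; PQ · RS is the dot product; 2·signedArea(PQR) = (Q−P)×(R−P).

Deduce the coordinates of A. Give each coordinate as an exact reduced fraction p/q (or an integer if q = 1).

A = (-5, 11)

1. A_x = -5  [line -5·x + -4·y + 19 = 0 ∩ |AC|² = 40]
2. A_y = 11  [line -5·x + -4·y + 19 = 0 ∩ |AC|² = 40]
   → A = (-5, 11)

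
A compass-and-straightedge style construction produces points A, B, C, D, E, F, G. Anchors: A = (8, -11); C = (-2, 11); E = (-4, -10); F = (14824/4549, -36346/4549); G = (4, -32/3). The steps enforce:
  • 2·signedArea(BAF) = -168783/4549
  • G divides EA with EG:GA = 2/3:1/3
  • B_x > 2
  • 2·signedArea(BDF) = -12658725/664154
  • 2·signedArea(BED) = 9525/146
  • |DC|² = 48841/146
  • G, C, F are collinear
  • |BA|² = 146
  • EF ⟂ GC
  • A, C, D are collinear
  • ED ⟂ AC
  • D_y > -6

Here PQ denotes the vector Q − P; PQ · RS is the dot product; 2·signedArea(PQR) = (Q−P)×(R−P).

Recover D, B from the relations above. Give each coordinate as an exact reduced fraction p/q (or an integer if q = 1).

B = (3, 0)
D = (813/146, -825/146)

1. D_x = 813/146  [A, C, D are collinear ∩ ED ⟂ AC]
2. D_y = -825/146  [A, C, D are collinear ∩ ED ⟂ AC]
   → D = (813/146, -825/146)
3. B_x = 3  [2·signedArea(BDF) = -12658725/664154 ∩ 2·signedArea(BAF) = -168783/4549]
4. B_y = 0  [2·signedArea(BDF) = -12658725/664154 ∩ 2·signedArea(BAF) = -168783/4549]
   → B = (3, 0)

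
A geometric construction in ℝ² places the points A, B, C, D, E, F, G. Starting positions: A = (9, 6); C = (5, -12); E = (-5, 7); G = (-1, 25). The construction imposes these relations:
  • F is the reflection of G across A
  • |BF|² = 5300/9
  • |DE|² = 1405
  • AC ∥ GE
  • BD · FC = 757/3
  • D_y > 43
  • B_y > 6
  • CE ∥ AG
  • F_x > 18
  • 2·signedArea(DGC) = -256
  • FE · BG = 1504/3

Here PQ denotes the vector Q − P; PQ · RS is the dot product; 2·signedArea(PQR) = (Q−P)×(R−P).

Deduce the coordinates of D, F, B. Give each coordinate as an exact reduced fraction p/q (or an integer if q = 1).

B = (13/3, 19/3)
D = (-11, 44)
F = (19, -13)

1. D_x = -11  [line 37·x + 6·y + 143 = 0 ∩ |DE|² = 1405]
2. D_y = 44  [line 37·x + 6·y + 143 = 0 ∩ |DE|² = 1405]
   → D = (-11, 44)
3. F_x = 19  [F is the reflection of G across A]
4. F_y = -13  [F is the reflection of G across A]
   → F = (19, -13)
5. B_x = 13/3  [BD · FC = 757/3 ∩ FE · BG = 1504/3]
6. B_y = 19/3  [BD · FC = 757/3 ∩ FE · BG = 1504/3]
   → B = (13/3, 19/3)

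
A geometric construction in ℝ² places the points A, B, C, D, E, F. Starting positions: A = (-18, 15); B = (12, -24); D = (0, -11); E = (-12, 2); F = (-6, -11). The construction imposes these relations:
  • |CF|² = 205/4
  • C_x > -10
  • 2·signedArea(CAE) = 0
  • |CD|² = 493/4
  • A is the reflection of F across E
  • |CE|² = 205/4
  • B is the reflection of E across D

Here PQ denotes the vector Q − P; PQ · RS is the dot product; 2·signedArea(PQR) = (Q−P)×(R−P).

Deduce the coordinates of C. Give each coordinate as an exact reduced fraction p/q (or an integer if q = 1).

1. C_x = -9  [line 13·x + 6·y + 144 = 0 ∩ |CE|² = 205/4]
2. C_y = -9/2  [line 13·x + 6·y + 144 = 0 ∩ |CE|² = 205/4]
   → C = (-9, -9/2)

C = (-9, -9/2)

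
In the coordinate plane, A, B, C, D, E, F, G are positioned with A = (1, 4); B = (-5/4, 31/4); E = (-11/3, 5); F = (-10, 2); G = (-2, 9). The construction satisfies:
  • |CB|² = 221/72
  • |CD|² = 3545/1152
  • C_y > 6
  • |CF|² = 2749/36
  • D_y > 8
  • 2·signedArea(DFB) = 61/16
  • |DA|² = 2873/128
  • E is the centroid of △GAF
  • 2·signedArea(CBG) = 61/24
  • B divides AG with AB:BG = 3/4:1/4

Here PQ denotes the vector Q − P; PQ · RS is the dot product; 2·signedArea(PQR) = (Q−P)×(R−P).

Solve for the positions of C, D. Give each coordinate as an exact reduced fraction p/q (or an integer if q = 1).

C = (-17/6, 7)
D = (-23/16, 129/16)

1. C_x = -17/6  [line -5/4·x + -3/4·y + 41/24 = 0 ∩ |CF|² = 2749/36]
2. C_y = 7  [line -5/4·x + -3/4·y + 41/24 = 0 ∩ |CF|² = 2749/36]
   → C = (-17/6, 7)
3. D_x = -23/16  [line -23/4·x + 35/4·y + -1261/16 = 0 ∩ |DA|² = 2873/128]
4. D_y = 129/16  [line -23/4·x + 35/4·y + -1261/16 = 0 ∩ |DA|² = 2873/128]
   → D = (-23/16, 129/16)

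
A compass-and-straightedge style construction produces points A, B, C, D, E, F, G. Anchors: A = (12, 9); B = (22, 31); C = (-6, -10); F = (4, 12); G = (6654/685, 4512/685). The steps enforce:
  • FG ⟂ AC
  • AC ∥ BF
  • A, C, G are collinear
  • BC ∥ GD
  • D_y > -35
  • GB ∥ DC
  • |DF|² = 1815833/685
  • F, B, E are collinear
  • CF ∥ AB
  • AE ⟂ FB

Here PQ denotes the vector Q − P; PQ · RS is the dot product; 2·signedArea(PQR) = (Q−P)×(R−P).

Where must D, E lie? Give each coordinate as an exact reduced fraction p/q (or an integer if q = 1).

D = (-12526/685, -23573/685)
E = (4306/685, 9873/685)

1. D_x = -12526/685  [GB ∥ DC ∩ BC ∥ GD]
2. D_y = -23573/685  [GB ∥ DC ∩ BC ∥ GD]
   → D = (-12526/685, -23573/685)
3. E_x = 4306/685  [F, B, E are collinear ∩ AE ⟂ FB]
4. E_y = 9873/685  [F, B, E are collinear ∩ AE ⟂ FB]
   → E = (4306/685, 9873/685)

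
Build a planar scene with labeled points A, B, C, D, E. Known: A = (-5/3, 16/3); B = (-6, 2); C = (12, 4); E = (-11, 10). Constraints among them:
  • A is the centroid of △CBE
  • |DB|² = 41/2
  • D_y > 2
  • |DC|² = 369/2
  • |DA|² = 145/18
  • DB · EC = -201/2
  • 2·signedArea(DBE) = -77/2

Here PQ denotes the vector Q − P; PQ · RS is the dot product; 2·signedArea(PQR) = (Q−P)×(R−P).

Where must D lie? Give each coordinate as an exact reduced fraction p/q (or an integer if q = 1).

D = (-3/2, 5/2)

1. D_x = -3/2  [2·signedArea(DBE) = -77/2 ∩ DB · EC = -201/2]
2. D_y = 5/2  [2·signedArea(DBE) = -77/2 ∩ DB · EC = -201/2]
   → D = (-3/2, 5/2)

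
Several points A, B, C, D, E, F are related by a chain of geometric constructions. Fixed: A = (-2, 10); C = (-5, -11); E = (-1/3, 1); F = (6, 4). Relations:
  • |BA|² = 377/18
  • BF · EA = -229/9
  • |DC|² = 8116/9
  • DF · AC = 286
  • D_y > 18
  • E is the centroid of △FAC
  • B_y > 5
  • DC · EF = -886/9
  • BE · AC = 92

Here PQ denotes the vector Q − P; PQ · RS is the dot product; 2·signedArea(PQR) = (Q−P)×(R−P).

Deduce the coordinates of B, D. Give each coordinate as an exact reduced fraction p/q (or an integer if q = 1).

1. B_x = -7/6  [BE · AC = 92 ∩ BF · EA = -229/9]
2. B_y = 11/2  [BE · AC = 92 ∩ BF · EA = -229/9]
   → B = (-7/6, 11/2)
3. D_x = -11/3  [DF · AC = 286 ∩ DC · EF = -886/9]
4. D_y = 19  [DF · AC = 286 ∩ DC · EF = -886/9]
   → D = (-11/3, 19)

B = (-7/6, 11/2)
D = (-11/3, 19)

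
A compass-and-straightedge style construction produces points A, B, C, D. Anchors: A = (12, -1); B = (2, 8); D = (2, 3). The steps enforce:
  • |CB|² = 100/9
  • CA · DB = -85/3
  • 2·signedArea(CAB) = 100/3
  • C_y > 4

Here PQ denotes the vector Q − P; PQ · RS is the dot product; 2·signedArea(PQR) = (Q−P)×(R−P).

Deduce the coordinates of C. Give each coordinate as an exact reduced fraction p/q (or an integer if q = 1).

C = (2, 14/3)

1. C_x = 2  [CA · DB = -85/3 ∩ 2·signedArea(CAB) = 100/3]
2. C_y = 14/3  [CA · DB = -85/3 ∩ 2·signedArea(CAB) = 100/3]
   → C = (2, 14/3)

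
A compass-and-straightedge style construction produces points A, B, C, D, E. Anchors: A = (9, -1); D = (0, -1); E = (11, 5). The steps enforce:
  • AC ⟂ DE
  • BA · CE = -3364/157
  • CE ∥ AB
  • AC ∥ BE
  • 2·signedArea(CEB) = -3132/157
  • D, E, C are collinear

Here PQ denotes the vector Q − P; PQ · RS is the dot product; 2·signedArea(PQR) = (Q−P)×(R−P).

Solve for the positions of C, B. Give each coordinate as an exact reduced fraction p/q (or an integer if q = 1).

B = (2051/157, 191/157)
C = (1089/157, 437/157)

1. C_x = 1089/157  [D, E, C are collinear ∩ AC ⟂ DE]
2. C_y = 437/157  [D, E, C are collinear ∩ AC ⟂ DE]
   → C = (1089/157, 437/157)
3. B_x = 2051/157  [AC ∥ BE ∩ CE ∥ AB]
4. B_y = 191/157  [AC ∥ BE ∩ CE ∥ AB]
   → B = (2051/157, 191/157)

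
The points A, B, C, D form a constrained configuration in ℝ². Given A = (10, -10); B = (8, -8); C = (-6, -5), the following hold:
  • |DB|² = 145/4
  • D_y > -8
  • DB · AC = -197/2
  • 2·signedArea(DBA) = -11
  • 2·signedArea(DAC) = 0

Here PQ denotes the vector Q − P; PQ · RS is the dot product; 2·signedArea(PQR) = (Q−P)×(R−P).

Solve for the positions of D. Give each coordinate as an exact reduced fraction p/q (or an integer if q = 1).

1. D_x = 2  [2·signedArea(DAC) = 0 ∩ 2·signedArea(DBA) = -11]
2. D_y = -15/2  [2·signedArea(DAC) = 0 ∩ 2·signedArea(DBA) = -11]
   → D = (2, -15/2)

D = (2, -15/2)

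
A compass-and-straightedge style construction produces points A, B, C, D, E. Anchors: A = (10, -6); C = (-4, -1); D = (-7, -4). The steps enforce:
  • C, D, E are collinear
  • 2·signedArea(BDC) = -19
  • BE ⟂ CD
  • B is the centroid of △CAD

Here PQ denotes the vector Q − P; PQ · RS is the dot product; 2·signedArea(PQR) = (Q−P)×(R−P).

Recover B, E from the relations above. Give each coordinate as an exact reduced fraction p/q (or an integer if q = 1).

1. B_x = -1/3  [B is the centroid of △CAD]
2. B_y = -11/3  [B is the centroid of △CAD]
   → B = (-1/3, -11/3)
3. E_x = -7/2  [C, D, E are collinear ∩ BE ⟂ CD]
4. E_y = -1/2  [C, D, E are collinear ∩ BE ⟂ CD]
   → E = (-7/2, -1/2)

B = (-1/3, -11/3)
E = (-7/2, -1/2)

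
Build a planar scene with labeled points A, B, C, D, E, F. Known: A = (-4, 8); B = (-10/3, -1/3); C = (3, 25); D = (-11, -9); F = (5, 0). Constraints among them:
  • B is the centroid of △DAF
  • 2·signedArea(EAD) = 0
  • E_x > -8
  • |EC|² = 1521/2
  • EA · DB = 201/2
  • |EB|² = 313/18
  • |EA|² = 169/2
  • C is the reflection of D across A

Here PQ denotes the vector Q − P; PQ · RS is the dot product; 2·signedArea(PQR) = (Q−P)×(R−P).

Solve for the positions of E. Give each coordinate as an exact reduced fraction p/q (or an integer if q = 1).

1. E_x = -15/2  [2·signedArea(EAD) = 0 ∩ EA · DB = 201/2]
2. E_y = -1/2  [2·signedArea(EAD) = 0 ∩ EA · DB = 201/2]
   → E = (-15/2, -1/2)

E = (-15/2, -1/2)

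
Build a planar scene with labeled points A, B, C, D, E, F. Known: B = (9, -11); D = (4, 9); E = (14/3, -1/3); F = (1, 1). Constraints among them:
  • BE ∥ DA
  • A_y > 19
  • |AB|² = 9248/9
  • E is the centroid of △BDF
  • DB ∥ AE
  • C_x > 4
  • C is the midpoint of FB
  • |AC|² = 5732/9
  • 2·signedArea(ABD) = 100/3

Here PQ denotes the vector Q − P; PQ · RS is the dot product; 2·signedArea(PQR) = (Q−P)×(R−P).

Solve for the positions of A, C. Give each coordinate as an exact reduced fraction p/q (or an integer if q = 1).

A = (-1/3, 59/3)
C = (5, -5)

1. A_x = -1/3  [DB ∥ AE ∩ BE ∥ DA]
2. A_y = 59/3  [DB ∥ AE ∩ BE ∥ DA]
   → A = (-1/3, 59/3)
3. C_x = 5  [C is the midpoint of FB]
4. C_y = -5  [C is the midpoint of FB]
   → C = (5, -5)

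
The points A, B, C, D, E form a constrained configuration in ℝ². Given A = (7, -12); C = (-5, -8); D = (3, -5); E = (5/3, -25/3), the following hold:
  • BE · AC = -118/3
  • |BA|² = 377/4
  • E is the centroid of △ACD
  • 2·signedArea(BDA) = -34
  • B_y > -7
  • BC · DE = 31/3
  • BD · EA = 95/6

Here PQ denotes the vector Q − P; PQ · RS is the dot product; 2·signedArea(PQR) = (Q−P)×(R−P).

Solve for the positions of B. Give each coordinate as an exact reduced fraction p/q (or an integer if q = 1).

1. B_x = -1  [BD · EA = 95/6 ∩ BC · DE = 31/3]
2. B_y = -13/2  [BD · EA = 95/6 ∩ BC · DE = 31/3]
   → B = (-1, -13/2)

B = (-1, -13/2)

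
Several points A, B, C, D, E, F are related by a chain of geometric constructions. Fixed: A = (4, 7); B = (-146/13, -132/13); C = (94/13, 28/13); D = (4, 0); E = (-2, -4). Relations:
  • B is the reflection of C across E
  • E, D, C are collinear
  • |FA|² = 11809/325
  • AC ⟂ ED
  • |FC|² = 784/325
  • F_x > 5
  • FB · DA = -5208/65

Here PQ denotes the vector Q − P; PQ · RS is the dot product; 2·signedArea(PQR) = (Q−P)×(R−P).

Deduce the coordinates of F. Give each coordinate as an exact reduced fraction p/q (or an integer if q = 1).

1. F_y = 84/65  [FB · DA = -5208/65]
2. F_x = 386/65  [|FA|² = 11809/325]
   → F = (386/65, 84/65)

F = (386/65, 84/65)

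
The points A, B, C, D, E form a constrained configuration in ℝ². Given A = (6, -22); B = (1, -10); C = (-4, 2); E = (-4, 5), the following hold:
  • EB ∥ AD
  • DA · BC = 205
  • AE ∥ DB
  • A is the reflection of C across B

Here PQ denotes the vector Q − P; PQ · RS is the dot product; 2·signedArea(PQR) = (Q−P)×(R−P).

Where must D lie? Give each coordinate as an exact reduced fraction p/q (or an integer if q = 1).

1. D_x = 11  [AE ∥ DB ∩ EB ∥ AD]
2. D_y = -37  [AE ∥ DB ∩ EB ∥ AD]
   → D = (11, -37)

D = (11, -37)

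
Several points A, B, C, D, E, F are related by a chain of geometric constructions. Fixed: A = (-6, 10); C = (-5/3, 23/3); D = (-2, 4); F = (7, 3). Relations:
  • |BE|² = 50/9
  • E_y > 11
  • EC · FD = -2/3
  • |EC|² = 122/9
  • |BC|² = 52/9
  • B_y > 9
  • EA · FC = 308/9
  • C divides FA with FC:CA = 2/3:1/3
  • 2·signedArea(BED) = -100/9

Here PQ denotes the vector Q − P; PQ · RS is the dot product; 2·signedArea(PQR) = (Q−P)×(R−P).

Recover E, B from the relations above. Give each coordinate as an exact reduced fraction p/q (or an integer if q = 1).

1. E_x = -4/3  [EA · FC = 308/9 ∩ EC · FD = -2/3]
2. E_y = 34/3  [EA · FC = 308/9 ∩ EC · FD = -2/3]
   → E = (-4/3, 34/3)
3. B_x = -3  [line 22/3·x + -2/3·y + 256/9 = 0 ∩ |BC|² = 52/9]
4. B_y = 29/3  [line 22/3·x + -2/3·y + 256/9 = 0 ∩ |BC|² = 52/9]
   → B = (-3, 29/3)

B = (-3, 29/3)
E = (-4/3, 34/3)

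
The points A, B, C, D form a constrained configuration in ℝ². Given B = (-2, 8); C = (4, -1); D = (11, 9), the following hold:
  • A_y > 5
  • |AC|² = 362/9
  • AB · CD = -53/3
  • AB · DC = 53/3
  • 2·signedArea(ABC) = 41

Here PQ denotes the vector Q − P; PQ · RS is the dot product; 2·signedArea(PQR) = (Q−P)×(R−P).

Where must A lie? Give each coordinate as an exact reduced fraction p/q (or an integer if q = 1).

A = (13/3, 16/3)

1. A_x = 13/3  [AB · DC = 53/3 ∩ 2·signedArea(ABC) = 41]
2. A_y = 16/3  [AB · DC = 53/3 ∩ 2·signedArea(ABC) = 41]
   → A = (13/3, 16/3)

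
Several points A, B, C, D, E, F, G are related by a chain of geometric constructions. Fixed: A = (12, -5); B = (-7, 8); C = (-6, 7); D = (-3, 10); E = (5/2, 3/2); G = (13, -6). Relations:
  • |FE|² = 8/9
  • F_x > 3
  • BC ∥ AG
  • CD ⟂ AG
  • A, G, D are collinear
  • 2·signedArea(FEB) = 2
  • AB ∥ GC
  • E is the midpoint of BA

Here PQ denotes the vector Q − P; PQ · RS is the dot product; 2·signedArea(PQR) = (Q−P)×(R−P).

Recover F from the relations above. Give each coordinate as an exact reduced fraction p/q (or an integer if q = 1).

1. F_x = 19/6  [line -13/2·x + -19/2·y + 57/2 = 0 ∩ |FE|² = 8/9]
2. F_y = 5/6  [line -13/2·x + -19/2·y + 57/2 = 0 ∩ |FE|² = 8/9]
   → F = (19/6, 5/6)

F = (19/6, 5/6)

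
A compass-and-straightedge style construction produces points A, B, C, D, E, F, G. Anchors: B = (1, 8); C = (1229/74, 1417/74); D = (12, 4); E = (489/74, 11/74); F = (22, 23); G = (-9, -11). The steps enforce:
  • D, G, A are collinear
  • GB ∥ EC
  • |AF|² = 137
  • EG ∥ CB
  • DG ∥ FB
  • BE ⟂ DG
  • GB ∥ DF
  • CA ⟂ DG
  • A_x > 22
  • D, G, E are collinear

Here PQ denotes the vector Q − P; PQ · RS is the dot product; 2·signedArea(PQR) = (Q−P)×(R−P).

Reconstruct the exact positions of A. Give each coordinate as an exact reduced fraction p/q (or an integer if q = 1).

1. A_x = 822/37  [D, G, A are collinear ∩ CA ⟂ DG]
2. A_y = 418/37  [D, G, A are collinear ∩ CA ⟂ DG]
   → A = (822/37, 418/37)

A = (822/37, 418/37)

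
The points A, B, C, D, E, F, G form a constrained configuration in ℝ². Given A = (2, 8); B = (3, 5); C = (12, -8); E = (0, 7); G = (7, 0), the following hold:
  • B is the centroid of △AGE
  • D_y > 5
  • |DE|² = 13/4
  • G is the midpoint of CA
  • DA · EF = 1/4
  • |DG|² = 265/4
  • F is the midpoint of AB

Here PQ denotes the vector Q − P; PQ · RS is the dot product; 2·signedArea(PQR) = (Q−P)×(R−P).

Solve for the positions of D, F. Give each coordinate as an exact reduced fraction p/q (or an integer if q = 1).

1. F_x = 5/2  [F is the midpoint of AB]
2. F_y = 13/2  [F is the midpoint of AB]
   → F = (5/2, 13/2)
3. D_x = 3/2  [line -5/2·x + 1/2·y + 3/4 = 0 ∩ |DG|² = 265/4]
4. D_y = 6  [line -5/2·x + 1/2·y + 3/4 = 0 ∩ |DG|² = 265/4]
   → D = (3/2, 6)

D = (3/2, 6)
F = (5/2, 13/2)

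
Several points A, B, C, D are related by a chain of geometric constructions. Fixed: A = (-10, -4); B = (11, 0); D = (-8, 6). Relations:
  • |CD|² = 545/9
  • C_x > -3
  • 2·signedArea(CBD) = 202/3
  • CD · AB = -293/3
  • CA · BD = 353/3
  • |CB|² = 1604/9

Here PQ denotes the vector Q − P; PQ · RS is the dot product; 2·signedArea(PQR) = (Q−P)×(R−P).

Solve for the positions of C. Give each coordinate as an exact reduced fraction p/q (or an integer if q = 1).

1. C_x = -7/3  [CA · BD = 353/3 ∩ CD · AB = -293/3]
2. C_y = 2/3  [CA · BD = 353/3 ∩ CD · AB = -293/3]
   → C = (-7/3, 2/3)

C = (-7/3, 2/3)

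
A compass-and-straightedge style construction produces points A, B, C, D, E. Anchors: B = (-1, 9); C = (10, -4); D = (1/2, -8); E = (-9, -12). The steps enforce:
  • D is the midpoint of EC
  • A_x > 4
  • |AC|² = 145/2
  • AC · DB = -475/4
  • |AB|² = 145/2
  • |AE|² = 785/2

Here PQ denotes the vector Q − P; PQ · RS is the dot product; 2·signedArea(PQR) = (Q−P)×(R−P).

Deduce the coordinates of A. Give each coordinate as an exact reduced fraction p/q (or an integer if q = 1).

1. A_x = 9/2  [line 3/2·x + -17·y + 143/4 = 0 ∩ |AB|² = 145/2]
2. A_y = 5/2  [line 3/2·x + -17·y + 143/4 = 0 ∩ |AB|² = 145/2]
   → A = (9/2, 5/2)

A = (9/2, 5/2)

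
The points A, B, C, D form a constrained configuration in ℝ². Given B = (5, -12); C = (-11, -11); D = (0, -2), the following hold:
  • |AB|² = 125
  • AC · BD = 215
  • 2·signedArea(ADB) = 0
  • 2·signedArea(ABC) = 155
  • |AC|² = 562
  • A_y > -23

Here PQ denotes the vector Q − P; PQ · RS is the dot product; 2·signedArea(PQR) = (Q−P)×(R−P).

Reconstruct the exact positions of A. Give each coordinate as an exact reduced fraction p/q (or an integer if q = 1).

1. A_x = 10  [2·signedArea(ADB) = 0 ∩ 2·signedArea(ABC) = 155]
2. A_y = -22  [2·signedArea(ADB) = 0 ∩ 2·signedArea(ABC) = 155]
   → A = (10, -22)

A = (10, -22)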